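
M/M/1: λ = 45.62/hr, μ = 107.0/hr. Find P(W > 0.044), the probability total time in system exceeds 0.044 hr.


W ~ Exponential(μ−λ) for M/M/1.
μ − λ = 107.0 − 45.62 = 61.3800
P(W > t) = e^{−(μ−λ)t} = e^{−2.7007} = 0.067157

Final: 0.067157


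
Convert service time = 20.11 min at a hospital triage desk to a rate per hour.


μ = 1/(service time) in consistent units.
1 hour = 60 min, so μ = 60/20.11 = 2.9836 per hour

Final: 2.9836 /hr


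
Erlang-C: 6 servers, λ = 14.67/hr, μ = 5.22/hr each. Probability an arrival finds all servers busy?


a = λ/μ = 2.8103; ρ = a/6 = 0.4684
P₀ = 0.059503 (from M/M/c formula)
C(c,a) = [a^c/(c!(1−ρ))]·P₀ = [492.67176/(720·0.5316)]·0.059503
= 1.28716·0.059503 = 0.076590

Final: 0.076590


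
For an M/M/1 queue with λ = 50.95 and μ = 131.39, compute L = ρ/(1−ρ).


ρ = λ/μ = 50.95/131.39 = 0.3878
L = ρ/(1−ρ) = 0.3878/(1 − 0.3878) = 0.3878/0.6122 = 0.6334

Final: 0.6334


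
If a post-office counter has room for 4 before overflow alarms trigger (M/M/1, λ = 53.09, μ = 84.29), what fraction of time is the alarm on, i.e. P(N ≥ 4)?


ρ = 53.09/84.29 = 0.6298
P(N ≥ n) = ρ^n = 0.6298^4 = 0.157379

Final: 0.157379


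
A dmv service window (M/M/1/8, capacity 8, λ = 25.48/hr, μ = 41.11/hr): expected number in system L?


ρ = 25.48/41.11 = 0.6198
L = ρ[1 − (K+1)ρ^K + Kρ^(K+1)] / [(1−ρ)(1−ρ^(K+1))]
Numerator: 0.6198·(1 − 9·0.021778 + 8·0.013498) = 0.565247
Denominator: (0.3802)·(0.986502) = 0.375068
L = 0.565247/0.375068 = 1.5071

Final: 1.5071


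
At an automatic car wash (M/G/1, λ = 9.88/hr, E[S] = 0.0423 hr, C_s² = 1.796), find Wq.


ρ = λ·E[S] = 9.88·0.0423 = 0.4179
E[S²] = E[S]²(1+C_s²) = 0.0423²·(1+1.796) = 0.005003
Wq = λ·E[S²]/(2(1−ρ)) = 9.88·0.005003/(2·0.5821) = 0.04246 hr

Final: 0.04246 hr


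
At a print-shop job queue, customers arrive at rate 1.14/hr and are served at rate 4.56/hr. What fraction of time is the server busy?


ρ = λ/μ = 1.14/4.56 = 0.2500

Final: 0.2500


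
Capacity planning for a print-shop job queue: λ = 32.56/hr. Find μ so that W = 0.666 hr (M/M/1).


W = 1/(μ−λ) ⇒ μ − λ = 1/W = 1/0.666 = 1.5015
μ = λ + 1/W = 32.56 + 1.5015 = 34.0615 per hr

Final: 34.0615 /hr


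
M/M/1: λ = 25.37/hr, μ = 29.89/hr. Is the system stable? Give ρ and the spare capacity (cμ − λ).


Total capacity cμ = 1·29.89 = 29.89/hr
ρ = λ/(cμ) = 25.37/29.89 = 0.8488
Stable ⇔ ρ < 1: YES
Spare capacity = cμ − λ = 29.89 − 25.37 = 4.52/hr

Final: ρ = 0.8488; stable; margin = 4.52/hr


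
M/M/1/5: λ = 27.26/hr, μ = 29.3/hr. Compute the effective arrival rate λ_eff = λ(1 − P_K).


ρ = 0.9304; P_K = (1−ρ)ρ^5/(1−ρ^6) = 0.138102
λ_eff = λ(1 − P_K) = 27.26·(1 − 0.138102) = 27.26·0.861898 = 23.4953 /hr

Final: 23.4953 /hr


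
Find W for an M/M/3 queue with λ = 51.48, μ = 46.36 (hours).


a = 1.1104; ρ = 0.3701; P₀ = 0.323698
Lq = P₀·a^c·ρ/(c!(1−ρ)²) = 0.06892
Wq = Lq/λ = 0.06892/51.48 = 0.001339 hr
W = Wq + 1/μ = 0.001339 + 0.02157 = 0.02291 hr

Final: 0.02291 hr


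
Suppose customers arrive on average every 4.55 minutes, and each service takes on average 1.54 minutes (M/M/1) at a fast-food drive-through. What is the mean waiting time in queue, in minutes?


λ = 60/4.55 = 13.1868 /hr
μ = 60/1.54 = 38.9610 /hr
ρ = λ/μ = 13.1868/38.9610 = 0.3385
Wq = ρ/(μ−λ) = 0.3385/(38.9610−13.1868) = 0.01313 hr
In minutes: 0.01313·60 = 0.7879 min

Final: 0.7879 min


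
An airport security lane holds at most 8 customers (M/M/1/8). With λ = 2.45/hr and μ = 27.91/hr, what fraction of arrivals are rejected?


ρ = λ/μ = 2.45/27.91 = 0.08778
P_K = (1−ρ)ρ^K/(1−ρ^(K+1)) = (0.9122·0.000000003526)/(1 − 3.095e-10)
= 0.000000003216/1.000000 = 0.000000003216

Final: 0.000000003216


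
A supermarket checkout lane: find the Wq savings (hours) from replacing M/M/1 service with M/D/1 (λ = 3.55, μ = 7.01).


ρ = 3.55/7.01 = 0.5064
Wq(M/M/1) = ρ/(μ−λ) = 0.5064/3.46 = 0.14636 hr
Wq(M/D/1) = ρ/(2(μ−λ)) = 0.07318 hr
Savings = 0.14636 − 0.07318 = 0.07318 hr

Final: 0.07318 hr


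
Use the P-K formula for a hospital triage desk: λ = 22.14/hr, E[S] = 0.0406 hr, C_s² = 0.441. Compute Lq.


ρ = λ·E[S] = 22.14·0.0406 = 0.8989
Lq = ρ²(1+C_s²)/(2(1−ρ)) = 0.8080·(1+0.441)/(2·0.1011)
= 0.8080·1.4410/0.2022 = 5.75733

Final: 5.75733


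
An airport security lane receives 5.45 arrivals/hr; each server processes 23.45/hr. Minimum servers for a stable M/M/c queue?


Stability requires cμ > λ ⇔ c > λ/μ.
λ/μ = 5.45/23.45 = 0.2324
Minimum integer c = ⌊0.2324⌋ + 1 = 1
Check: 1·23.45 = 23.45 > 5.45, while 0·23.45 = 0.00 ≤ 5.45

Final: 1 servers


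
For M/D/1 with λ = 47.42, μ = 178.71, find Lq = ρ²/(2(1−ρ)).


ρ = 47.42/178.71 = 0.2653
M/D/1: Lq = ρ²/(2(1−ρ)) = 0.07041/(2·0.7347) = 0.04792

Final: 0.04792


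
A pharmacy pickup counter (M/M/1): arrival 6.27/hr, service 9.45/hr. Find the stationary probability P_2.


ρ = 6.27/9.45 = 0.6635
P_n = (1−ρ)·ρ^n = (1 − 0.6635)·0.6635^2 = 0.3365·0.440222 = 0.148138

Final: 0.148138


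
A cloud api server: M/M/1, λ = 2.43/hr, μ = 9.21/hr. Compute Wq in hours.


ρ = 2.43/9.21 = 0.2638
Wq = ρ/(μ−λ) = 0.2638/(9.21 − 2.43) = 0.2638/6.78 = 0.03891 hr

Final: 0.03891 hr


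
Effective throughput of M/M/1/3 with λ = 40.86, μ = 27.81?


ρ = 1.4693; P_K = (1−ρ)ρ^3/(1−ρ^4) = 0.406646
λ_eff = λ(1 − P_K) = 40.86·(1 − 0.406646) = 40.86·0.593354 = 24.2445 /hr

Final: 24.2445 /hr


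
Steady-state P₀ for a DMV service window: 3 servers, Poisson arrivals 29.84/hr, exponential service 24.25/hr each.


a = λ/μ = 29.84/24.25 = 1.2305; ρ = a/c = 0.4102
Σ_{k=0}^{2} a^k/k! (terms k=0..2) = 1.00000 + 1.23052 + 0.75708 = 2.98760
Tail: a^3/(3!(1−ρ)) = 1.86321/(6·0.5898) = 0.52648
P₀ = 1/(2.98760 + 0.52648) = 1/3.51408 = 0.284569

Final: 0.284569


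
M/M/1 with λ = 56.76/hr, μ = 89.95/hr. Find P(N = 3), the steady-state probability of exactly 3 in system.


ρ = 56.76/89.95 = 0.6310
P_n = (1−ρ)·ρ^n = (1 − 0.6310)·0.6310^3 = 0.3690·0.251260 = 0.092711

Final: 0.092711


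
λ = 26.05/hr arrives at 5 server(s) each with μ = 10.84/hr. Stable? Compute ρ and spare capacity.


Total capacity cμ = 5·10.84 = 54.20/hr
ρ = λ/(cμ) = 26.05/54.20 = 0.4806
Stable ⇔ ρ < 1: YES
Spare capacity = cμ − λ = 54.20 − 26.05 = 28.15/hr

Final: ρ = 0.4806; stable; margin = 28.15/hr


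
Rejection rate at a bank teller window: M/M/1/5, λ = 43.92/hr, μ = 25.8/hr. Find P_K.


ρ = λ/μ = 43.92/25.8 = 1.7023
P_K = (1−ρ)ρ^K/(1−ρ^(K+1)) = (-0.7023·14.295954)/(1 − 24.336367)
= -10.040414/-23.336367 = 0.430248

Final: 0.430248


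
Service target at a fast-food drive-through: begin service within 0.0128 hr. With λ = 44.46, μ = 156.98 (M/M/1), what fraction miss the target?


ρ = 44.46/156.98 = 0.2832
P(Wq > t) = ρ·e^{−(μ−λ)t} = 0.2832·e^{−1.4403}
= 0.2832·0.236867 = 0.067086

Final: 0.067086


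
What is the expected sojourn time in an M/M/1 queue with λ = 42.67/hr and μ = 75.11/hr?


W = 1/(μ−λ) = 1/(75.11 − 42.67) = 1/32.44 = 0.03083 hr

Final: 0.03083 hr


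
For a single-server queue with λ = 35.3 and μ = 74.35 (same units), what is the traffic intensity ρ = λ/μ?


ρ = λ/μ = 35.3/74.35 = 0.4748

Final: 0.4748


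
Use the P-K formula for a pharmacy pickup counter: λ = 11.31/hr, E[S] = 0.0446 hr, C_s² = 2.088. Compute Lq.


ρ = λ·E[S] = 11.31·0.0446 = 0.5044
Lq = ρ²(1+C_s²)/(2(1−ρ)) = 0.2544·(1+2.088)/(2·0.4956)
= 0.2544·3.0880/0.9911 = 0.79275

Final: 0.79275


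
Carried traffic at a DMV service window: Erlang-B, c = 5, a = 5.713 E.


B(5,5.713) = 0.339891 (Erlang-B)
Carried load = a(1 − B) = 5.713·(1 − 0.339891) = 5.713·0.660109 = 3.7712 E

Final: 3.7712 Erlangs


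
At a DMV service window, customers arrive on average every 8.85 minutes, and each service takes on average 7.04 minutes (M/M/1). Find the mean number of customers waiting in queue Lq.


λ = 60/8.85 = 6.7797 /hr
μ = 60/7.04 = 8.5227 /hr
ρ = λ/μ = 6.7797/8.5227 = 0.7955
Lq = ρ²/(1−ρ) = 0.6328/0.2045 = 3.0940

Final: 3.0940


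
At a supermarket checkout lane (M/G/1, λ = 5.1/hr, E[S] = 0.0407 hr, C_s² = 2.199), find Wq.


ρ = λ·E[S] = 5.1·0.0407 = 0.2076
E[S²] = E[S]²(1+C_s²) = 0.0407²·(1+2.199) = 0.005299
Wq = λ·E[S²]/(2(1−ρ)) = 5.1·0.005299/(2·0.7924) = 0.01705 hr

Final: 0.01705 hr


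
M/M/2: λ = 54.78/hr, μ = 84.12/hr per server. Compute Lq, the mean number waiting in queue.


a = λ/μ = 0.6512; ρ = a/2 = 0.3256
P₀ = 0.508744
Lq = P₀·a^c·ρ / (c!·(1−ρ)²) = 0.508744·0.42408·0.3256/(2·0.45481)
= 0.07723

Final: 0.07723


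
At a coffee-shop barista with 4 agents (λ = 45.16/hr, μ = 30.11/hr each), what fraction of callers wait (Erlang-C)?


a = λ/μ = 1.4998; ρ = a/4 = 0.3750
P₀ = 0.221032 (from M/M/c formula)
C(c,a) = [a^c/(c!(1−ρ))]·P₀ = [5.06026/(24·0.6250)]·0.221032
= 0.33733·0.221032 = 0.074560

Final: 0.074560


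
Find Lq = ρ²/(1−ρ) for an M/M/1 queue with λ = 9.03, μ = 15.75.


ρ = 9.03/15.75 = 0.5733
Lq = ρ²/(1−ρ) = 0.3287/0.4267 = 0.7704

Final: 0.7704


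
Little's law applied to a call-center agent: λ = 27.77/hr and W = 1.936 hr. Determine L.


L = λW = 27.77·1.936 = 53.7627

Final: 53.7627


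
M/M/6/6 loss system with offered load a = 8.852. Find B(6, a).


B(c,a) = (a^c/c!) / Σ_{k=0}^{c} a^k/k!
a^6/6! = 668.214561
Σ terms (k=0..6): 1.00000 + 8.85200 + 39.17895 + 115.60403 + 255.83171 + 452.92447 + 668.21456 = 1541.605719
B = 668.214561/1541.605719 = 0.433454

Final: 0.433454


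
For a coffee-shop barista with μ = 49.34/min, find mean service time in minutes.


Mean service time = 1/μ = 1/49.34 minute = 0.02027 minute
In minutes: 0.02027 × 1 = 0.02027 min

Final: 0.02027 min


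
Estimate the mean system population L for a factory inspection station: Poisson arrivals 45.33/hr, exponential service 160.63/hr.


ρ = λ/μ = 45.33/160.63 = 0.2822
L = ρ/(1−ρ) = 0.2822/(1 − 0.2822) = 0.2822/0.7178 = 0.3931

Final: 0.3931


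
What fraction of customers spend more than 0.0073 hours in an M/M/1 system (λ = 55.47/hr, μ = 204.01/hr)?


W ~ Exponential(μ−λ) for M/M/1.
μ − λ = 204.01 − 55.47 = 148.5400
P(W > t) = e^{−(μ−λ)t} = e^{−1.0843} = 0.338124

Final: 0.338124


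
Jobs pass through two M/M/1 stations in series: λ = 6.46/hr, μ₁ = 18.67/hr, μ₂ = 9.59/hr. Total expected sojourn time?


Each node sees arrival rate λ = 6.46/hr (tandem ⇒ throughput preserved).
W₁ = 1/(μ₁−λ) = 1/(18.67−6.46) = 0.08190 hr
W₂ = 1/(μ₂−λ) = 1/(9.59−6.46) = 0.31949 hr
W_total = W₁ + W₂ = 0.08190 + 0.31949 = 0.40139 hr

Final: 0.40139 hr


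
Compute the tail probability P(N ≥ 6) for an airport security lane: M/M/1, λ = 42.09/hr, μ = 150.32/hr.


ρ = 42.09/150.32 = 0.2800
P(N ≥ n) = ρ^n = 0.2800^6 = 0.0004819

Final: 0.0004819


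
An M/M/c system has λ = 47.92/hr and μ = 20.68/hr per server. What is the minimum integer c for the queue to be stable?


Stability requires cμ > λ ⇔ c > λ/μ.
λ/μ = 47.92/20.68 = 2.3172
Minimum integer c = ⌊2.3172⌋ + 1 = 3
Check: 3·20.68 = 62.04 > 47.92, while 2·20.68 = 41.36 ≤ 47.92

Final: 3 servers


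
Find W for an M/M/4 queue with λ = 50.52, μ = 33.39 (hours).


a = 1.5130; ρ = 0.3783; P₀ = 0.218048
Lq = P₀·a^c·ρ/(c!(1−ρ)²) = 0.04659
Wq = Lq/λ = 0.04659/50.52 = 0.0009222 hr
W = Wq + 1/μ = 0.0009222 + 0.02995 = 0.03087 hr

Final: 0.03087 hr


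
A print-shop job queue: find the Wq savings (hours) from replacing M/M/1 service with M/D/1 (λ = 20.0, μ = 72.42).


ρ = 20.0/72.42 = 0.2762
Wq(M/M/1) = ρ/(μ−λ) = 0.2762/52.42 = 0.005268 hr
Wq(M/D/1) = ρ/(2(μ−λ)) = 0.002634 hr
Savings = 0.005268 − 0.002634 = 0.002634 hr

Final: 0.002634 hr


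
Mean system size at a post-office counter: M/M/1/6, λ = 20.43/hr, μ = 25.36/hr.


ρ = 20.43/25.36 = 0.8056
L = ρ[1 − (K+1)ρ^K + Kρ^(K+1)] / [(1−ρ)(1−ρ^(K+1))]
Numerator: 0.8056·(1 − 7·0.273347 + 6·0.220208) = 0.328539
Denominator: (0.1944)·(0.779792) = 0.151592
L = 0.328539/0.151592 = 2.1673

Final: 2.1673


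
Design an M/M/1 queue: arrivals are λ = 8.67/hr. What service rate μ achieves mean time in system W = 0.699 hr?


W = 1/(μ−λ) ⇒ μ − λ = 1/W = 1/0.699 = 1.4306
μ = λ + 1/W = 8.67 + 1.4306 = 10.1006 per hr

Final: 10.1006 /hr


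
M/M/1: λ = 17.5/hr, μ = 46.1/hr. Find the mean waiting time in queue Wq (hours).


ρ = 17.5/46.1 = 0.3796
Wq = ρ/(μ−λ) = 0.3796/(46.1 − 17.5) = 0.3796/28.60 = 0.01327 hr

Final: 0.01327 hr


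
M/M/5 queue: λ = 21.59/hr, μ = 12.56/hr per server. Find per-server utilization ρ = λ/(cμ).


ρ = λ/(cμ) = 21.59/(5·12.56) = 21.59/62.80 = 0.3438

Final: 0.3438


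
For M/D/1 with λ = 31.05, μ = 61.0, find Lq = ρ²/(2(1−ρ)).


ρ = 31.05/61.0 = 0.5090
M/D/1: Lq = ρ²/(2(1−ρ)) = 0.2591/(2·0.4910) = 0.26386

Final: 0.26386


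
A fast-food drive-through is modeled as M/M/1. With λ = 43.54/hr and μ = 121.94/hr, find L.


ρ = λ/μ = 43.54/121.94 = 0.3571
L = ρ/(1−ρ) = 0.3571/(1 − 0.3571) = 0.3571/0.6429 = 0.5554

Final: 0.5554


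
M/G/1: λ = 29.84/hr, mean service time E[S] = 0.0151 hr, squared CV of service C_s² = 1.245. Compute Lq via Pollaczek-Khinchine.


ρ = λ·E[S] = 29.84·0.0151 = 0.4506
Lq = ρ²(1+C_s²)/(2(1−ρ)) = 0.2030·(1+1.245)/(2·0.5494)
= 0.2030·2.2450/1.0988 = 0.41480

Final: 0.41480


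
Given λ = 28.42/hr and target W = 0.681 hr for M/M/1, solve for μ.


W = 1/(μ−λ) ⇒ μ − λ = 1/W = 1/0.681 = 1.4684
μ = λ + 1/W = 28.42 + 1.4684 = 29.8884 per hr

Final: 29.8884 /hr


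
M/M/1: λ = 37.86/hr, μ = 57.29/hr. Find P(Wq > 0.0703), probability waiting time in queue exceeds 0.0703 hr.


ρ = 37.86/57.29 = 0.6608
P(Wq > t) = ρ·e^{−(μ−λ)t} = 0.6608·e^{−1.3659}
= 0.6608·0.255144 = 0.168611

Final: 0.168611


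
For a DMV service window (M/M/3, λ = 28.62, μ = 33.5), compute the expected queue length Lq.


a = λ/μ = 0.8543; ρ = a/3 = 0.2848
P₀ = 0.422910
Lq = P₀·a^c·ρ / (c!·(1−ρ)²) = 0.422910·0.62355·0.2848/(6·0.51155)
= 0.02447

Final: 0.02447


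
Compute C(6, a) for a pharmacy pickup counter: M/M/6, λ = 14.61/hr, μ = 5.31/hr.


a = λ/μ = 2.7514; ρ = a/6 = 0.4586
P₀ = 0.063200 (from M/M/c formula)
C(c,a) = [a^c/(c!(1−ρ))]·P₀ = [433.84457/(720·0.5414)]·0.063200
= 1.11291·0.063200 = 0.070335

Final: 0.070335


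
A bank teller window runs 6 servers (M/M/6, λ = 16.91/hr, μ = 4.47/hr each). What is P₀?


a = λ/μ = 16.91/4.47 = 3.7830; ρ = a/c = 0.6305
Σ_{k=0}^{5} a^k/k! (terms k=0..5) = 1.00000 + 3.78300 + 7.15554 + 9.02313 + 8.53362 + 6.45653 = 35.95181
Tail: a^6/(6!(1−ρ)) = 2931.00465/(720·0.3695) = 11.01715
P₀ = 1/(35.95181 + 11.01715) = 1/46.96895 = 0.021291

Final: 0.021291


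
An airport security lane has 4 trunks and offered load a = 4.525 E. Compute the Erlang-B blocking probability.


B(c,a) = (a^c/c!) / Σ_{k=0}^{c} a^k/k!
a^4/4! = 17.468801
Σ terms (k=0..4): 1.00000 + 4.52500 + 10.23781 + 15.44203 + 17.46880 = 48.673647
B = 17.468801/48.673647 = 0.358896

Final: 0.358896


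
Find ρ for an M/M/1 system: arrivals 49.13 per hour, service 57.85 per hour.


ρ = λ/μ = 49.13/57.85 = 0.8493

Final: 0.8493


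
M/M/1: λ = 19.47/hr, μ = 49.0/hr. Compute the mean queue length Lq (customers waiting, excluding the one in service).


ρ = 19.47/49.0 = 0.3973
Lq = ρ²/(1−ρ) = 0.1579/0.6027 = 0.2620

Final: 0.2620


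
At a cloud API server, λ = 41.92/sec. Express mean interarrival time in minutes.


Mean interarrival time = 1/λ = 1/41.92 second = 0.02385 second
In minutes: 0.02385 × 0.0166667 = 0.0003976 min

Final: 0.0003976 min


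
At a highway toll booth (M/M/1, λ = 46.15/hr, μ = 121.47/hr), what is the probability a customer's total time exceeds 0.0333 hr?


W ~ Exponential(μ−λ) for M/M/1.
μ − λ = 121.47 − 46.15 = 75.3200
P(W > t) = e^{−(μ−λ)t} = e^{−2.5082} = 0.081418

Final: 0.081418


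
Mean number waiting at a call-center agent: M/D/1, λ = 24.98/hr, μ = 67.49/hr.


ρ = 24.98/67.49 = 0.3701
M/D/1: Lq = ρ²/(2(1−ρ)) = 0.1370/(2·0.6299) = 0.10875

Final: 0.10875


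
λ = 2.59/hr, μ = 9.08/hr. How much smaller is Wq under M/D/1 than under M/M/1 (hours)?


ρ = 2.59/9.08 = 0.2852
Wq(M/M/1) = ρ/(μ−λ) = 0.2852/6.49 = 0.04395 hr
Wq(M/D/1) = ρ/(2(μ−λ)) = 0.02198 hr
Savings = 0.04395 − 0.02198 = 0.02198 hr

Final: 0.02198 hr


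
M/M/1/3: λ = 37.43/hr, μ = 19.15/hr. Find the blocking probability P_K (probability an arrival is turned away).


ρ = λ/μ = 37.43/19.15 = 1.9546
P_K = (1−ρ)ρ^K/(1−ρ^(K+1)) = (-0.9546·7.467120)/(1 − 14.595003)
= -7.127883/-13.595003 = 0.524302

Final: 0.524302


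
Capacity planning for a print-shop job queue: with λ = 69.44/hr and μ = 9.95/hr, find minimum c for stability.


Stability requires cμ > λ ⇔ c > λ/μ.
λ/μ = 69.44/9.95 = 6.9789
Minimum integer c = ⌊6.9789⌋ + 1 = 7
Check: 7·9.95 = 69.65 > 69.44, while 6·9.95 = 59.70 ≤ 69.44

Final: 7 servers


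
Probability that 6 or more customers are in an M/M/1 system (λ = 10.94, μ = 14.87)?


ρ = 10.94/14.87 = 0.7357
P(N ≥ n) = ρ^n = 0.7357^6 = 0.158576

Final: 0.158576


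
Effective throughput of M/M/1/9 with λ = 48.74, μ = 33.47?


ρ = 1.4562; P_K = (1−ρ)ρ^9/(1−ρ^10) = 0.320775
λ_eff = λ(1 − P_K) = 48.74·(1 − 0.320775) = 48.74·0.679225 = 33.1054 /hr

Final: 33.1054 /hr


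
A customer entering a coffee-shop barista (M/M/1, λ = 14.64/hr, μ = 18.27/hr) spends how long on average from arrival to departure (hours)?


W = 1/(μ−λ) = 1/(18.27 − 14.64) = 1/3.63 = 0.2755 hr

Final: 0.2755 hr


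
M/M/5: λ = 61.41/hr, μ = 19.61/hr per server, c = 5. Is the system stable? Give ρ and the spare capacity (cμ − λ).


Total capacity cμ = 5·19.61 = 98.05/hr
ρ = λ/(cμ) = 61.41/98.05 = 0.6263
Stable ⇔ ρ < 1: YES
Spare capacity = cμ − λ = 98.05 − 61.41 = 36.64/hr

Final: ρ = 0.6263; stable; margin = 36.64/hr


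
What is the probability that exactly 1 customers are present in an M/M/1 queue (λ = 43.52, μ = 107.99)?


ρ = 43.52/107.99 = 0.4030
P_n = (1−ρ)·ρ^n = (1 − 0.4030)·0.4030^1 = 0.5970·0.403000 = 0.240591

Final: 0.240591


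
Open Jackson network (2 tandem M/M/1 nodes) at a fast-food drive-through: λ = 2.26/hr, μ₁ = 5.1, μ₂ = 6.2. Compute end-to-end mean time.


Each node sees arrival rate λ = 2.26/hr (tandem ⇒ throughput preserved).
W₁ = 1/(μ₁−λ) = 1/(5.1−2.26) = 0.35211 hr
W₂ = 1/(μ₂−λ) = 1/(6.2−2.26) = 0.25381 hr
W_total = W₁ + W₂ = 0.35211 + 0.25381 = 0.60592 hr

Final: 0.60592 hr


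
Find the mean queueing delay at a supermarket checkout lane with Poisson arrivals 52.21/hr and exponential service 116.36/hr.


ρ = 52.21/116.36 = 0.4487
Wq = ρ/(μ−λ) = 0.4487/(116.36 − 52.21) = 0.4487/64.15 = 0.006994 hr

Final: 0.006994 hr


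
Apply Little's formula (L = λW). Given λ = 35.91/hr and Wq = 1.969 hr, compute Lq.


Lq = λWq = 35.91·1.969 = 70.7068

Final: 70.7068


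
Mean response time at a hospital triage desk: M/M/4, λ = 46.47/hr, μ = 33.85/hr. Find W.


a = 1.3728; ρ = 0.3432; P₀ = 0.251783
Lq = P₀·a^c·ρ/(c!(1−ρ)²) = 0.02965
Wq = Lq/λ = 0.02965/46.47 = 0.0006380 hr
W = Wq + 1/μ = 0.0006380 + 0.02954 = 0.03018 hr

Final: 0.03018 hr


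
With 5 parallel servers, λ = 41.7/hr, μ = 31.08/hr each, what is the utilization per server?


ρ = λ/(cμ) = 41.7/(5·31.08) = 41.7/155.40 = 0.2683

Final: 0.2683


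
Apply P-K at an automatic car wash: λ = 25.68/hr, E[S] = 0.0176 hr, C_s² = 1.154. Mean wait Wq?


ρ = λ·E[S] = 25.68·0.0176 = 0.4520
E[S²] = E[S]²(1+C_s²) = 0.0176²·(1+1.154) = 0.0006672
Wq = λ·E[S²]/(2(1−ρ)) = 25.68·0.0006672/(2·0.5480) = 0.01563 hr

Final: 0.01563 hr


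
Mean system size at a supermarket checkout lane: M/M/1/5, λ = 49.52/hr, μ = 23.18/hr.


ρ = 49.52/23.18 = 2.1363
L = ρ[1 − (K+1)ρ^K + Kρ^(K+1)] / [(1−ρ)(1−ρ^(K+1))]
Numerator: 2.1363·(1 − 6·44.497542 + 5·95.061186) = 447.176870
Denominator: (-1.1363)·(-94.061186) = 106.884022
L = 447.176870/106.884022 = 4.1838

Final: 4.1838


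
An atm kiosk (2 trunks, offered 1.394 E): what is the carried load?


B(2,1.394) = 0.288689 (Erlang-B)
Carried load = a(1 − B) = 1.394·(1 − 0.288689) = 1.394·0.711311 = 0.9916 E

Final: 0.9916 Erlangs


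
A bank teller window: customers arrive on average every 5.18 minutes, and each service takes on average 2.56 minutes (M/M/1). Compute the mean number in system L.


λ = 60/5.18 = 11.5830 /hr
μ = 60/2.56 = 23.4375 /hr
ρ = λ/μ = 11.5830/23.4375 = 0.4942
L = ρ/(1−ρ) = 0.4942/0.5058 = 0.9771

Final: 0.9771


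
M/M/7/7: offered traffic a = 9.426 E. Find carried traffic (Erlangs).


B(7,9.426) = 0.382511 (Erlang-B)
Carried load = a(1 − B) = 9.426·(1 − 0.382511) = 9.426·0.617489 = 5.8205 E

Final: 5.8205 Erlangs


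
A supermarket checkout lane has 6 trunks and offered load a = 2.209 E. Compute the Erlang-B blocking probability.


B(c,a) = (a^c/c!) / Σ_{k=0}^{c} a^k/k!
a^6/6! = 0.161377
Σ terms (k=0..6): 1.00000 + 2.20900 + 2.43984 + 1.79654 + 0.99214 + 0.43833 + 0.16138 = 9.037216
B = 0.161377/9.037216 = 0.017857

Final: 0.017857


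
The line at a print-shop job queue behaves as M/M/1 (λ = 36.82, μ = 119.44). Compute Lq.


ρ = 36.82/119.44 = 0.3083
Lq = ρ²/(1−ρ) = 0.09503/0.6917 = 0.1374

Final: 0.1374


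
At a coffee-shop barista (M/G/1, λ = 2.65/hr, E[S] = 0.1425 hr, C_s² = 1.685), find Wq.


ρ = λ·E[S] = 2.65·0.1425 = 0.3776
E[S²] = E[S]²(1+C_s²) = 0.1425²·(1+1.685) = 0.054522
Wq = λ·E[S²]/(2(1−ρ)) = 2.65·0.054522/(2·0.6224) = 0.11607 hr

Final: 0.11607 hr


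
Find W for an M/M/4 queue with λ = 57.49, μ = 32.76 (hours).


a = 1.7549; ρ = 0.4387; P₀ = 0.169507
Lq = P₀·a^c·ρ/(c!(1−ρ)²) = 0.09328
Wq = Lq/λ = 0.09328/57.49 = 0.001623 hr
W = Wq + 1/μ = 0.001623 + 0.03053 = 0.03215 hr

Final: 0.03215 hr


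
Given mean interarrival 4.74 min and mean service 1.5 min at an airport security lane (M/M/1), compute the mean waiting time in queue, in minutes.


λ = 60/4.74 = 12.6582 /hr
μ = 60/1.5 = 40.0000 /hr
ρ = λ/μ = 12.6582/40.0000 = 0.3165
Wq = ρ/(μ−λ) = 0.3165/(40.0000−12.6582) = 0.01157 hr
In minutes: 0.01157·60 = 0.6944 min

Final: 0.6944 min


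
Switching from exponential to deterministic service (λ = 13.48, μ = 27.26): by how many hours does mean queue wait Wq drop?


ρ = 13.48/27.26 = 0.4945
Wq(M/M/1) = ρ/(μ−λ) = 0.4945/13.78 = 0.03589 hr
Wq(M/D/1) = ρ/(2(μ−λ)) = 0.01794 hr
Savings = 0.03589 − 0.01794 = 0.01794 hr

Final: 0.01794 hr


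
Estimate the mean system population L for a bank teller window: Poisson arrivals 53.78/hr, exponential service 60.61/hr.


ρ = λ/μ = 53.78/60.61 = 0.8873
L = ρ/(1−ρ) = 0.8873/(1 − 0.8873) = 0.8873/0.1127 = 7.8741

Final: 7.8741


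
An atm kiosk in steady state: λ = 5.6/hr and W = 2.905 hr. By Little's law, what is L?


L = λW = 5.6·2.905 = 16.2680

Final: 16.2680


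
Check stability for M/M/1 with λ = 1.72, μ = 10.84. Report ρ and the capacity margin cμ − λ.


Total capacity cμ = 1·10.84 = 10.84/hr
ρ = λ/(cμ) = 1.72/10.84 = 0.1587
Stable ⇔ ρ < 1: YES
Spare capacity = cμ − λ = 10.84 − 1.72 = 9.12/hr

Final: ρ = 0.1587; stable; margin = 9.12/hr


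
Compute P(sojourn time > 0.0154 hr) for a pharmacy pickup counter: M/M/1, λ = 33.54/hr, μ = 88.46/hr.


W ~ Exponential(μ−λ) for M/M/1.
μ − λ = 88.46 − 33.54 = 54.9200
P(W > t) = e^{−(μ−λ)t} = e^{−0.8458} = 0.429228

Final: 0.429228


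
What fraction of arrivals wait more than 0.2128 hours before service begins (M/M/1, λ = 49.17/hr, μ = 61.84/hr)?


ρ = 49.17/61.84 = 0.7951
P(Wq > t) = ρ·e^{−(μ−λ)t} = 0.7951·e^{−2.6962}
= 0.7951·0.067463 = 0.053641

Final: 0.053641


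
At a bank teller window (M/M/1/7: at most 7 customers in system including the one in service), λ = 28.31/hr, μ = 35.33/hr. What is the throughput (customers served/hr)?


ρ = 0.8013; P_K = (1−ρ)ρ^7/(1−ρ^8) = 0.050778
λ_eff = λ(1 − P_K) = 28.31·(1 − 0.050778) = 28.31·0.949222 = 26.8725 /hr

Final: 26.8725 /hr


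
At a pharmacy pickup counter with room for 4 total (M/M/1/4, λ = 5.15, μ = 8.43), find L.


ρ = 5.15/8.43 = 0.6109
L = ρ[1 − (K+1)ρ^K + Kρ^(K+1)] / [(1−ρ)(1−ρ^(K+1))]
Numerator: 0.6109·(1 − 5·0.139290 + 4·0.085094) = 0.393384
Denominator: (0.3891)·(0.914906) = 0.355978
L = 0.393384/0.355978 = 1.1051

Final: 1.1051


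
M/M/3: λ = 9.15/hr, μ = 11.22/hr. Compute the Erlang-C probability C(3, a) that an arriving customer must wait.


a = λ/μ = 0.8155; ρ = a/3 = 0.2718
P₀ = 0.440107 (from M/M/c formula)
C(c,a) = [a^c/(c!(1−ρ))]·P₀ = [0.54236/(6·0.7282)]·0.440107
= 0.12414·0.440107 = 0.054634

Final: 0.054634


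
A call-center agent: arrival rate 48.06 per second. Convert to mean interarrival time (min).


Mean interarrival time = 1/λ = 1/48.06 second = 0.02081 second
In minutes: 0.02081 × 0.0166667 = 0.0003468 min

Final: 0.0003468 min


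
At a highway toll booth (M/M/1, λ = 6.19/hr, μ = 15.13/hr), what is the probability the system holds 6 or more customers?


ρ = 6.19/15.13 = 0.4091
P(N ≥ n) = ρ^n = 0.4091^6 = 0.004689

Final: 0.004689


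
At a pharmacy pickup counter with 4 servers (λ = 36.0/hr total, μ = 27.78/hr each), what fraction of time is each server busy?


ρ = λ/(cμ) = 36.0/(4·27.78) = 36.0/111.12 = 0.3240

Final: 0.3240


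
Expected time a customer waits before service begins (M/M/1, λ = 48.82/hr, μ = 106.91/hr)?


ρ = 48.82/106.91 = 0.4566
Wq = ρ/(μ−λ) = 0.4566/(106.91 − 48.82) = 0.4566/58.09 = 0.007861 hr

Final: 0.007861 hr


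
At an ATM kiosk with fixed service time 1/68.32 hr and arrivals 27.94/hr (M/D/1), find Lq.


ρ = 27.94/68.32 = 0.4090
M/D/1: Lq = ρ²/(2(1−ρ)) = 0.1672/(2·0.5910) = 0.14148

Final: 0.14148


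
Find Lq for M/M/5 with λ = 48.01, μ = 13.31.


a = λ/μ = 3.6071; ρ = a/5 = 0.7214
P₀ = 0.022597
Lq = P₀·a^c·ρ / (c!·(1−ρ)²) = 0.022597·610.61610·0.7214/(120·0.07761)
= 1.06882

Final: 1.06882


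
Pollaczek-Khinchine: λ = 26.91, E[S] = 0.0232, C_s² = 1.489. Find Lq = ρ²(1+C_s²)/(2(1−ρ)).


ρ = λ·E[S] = 26.91·0.0232 = 0.6243
Lq = ρ²(1+C_s²)/(2(1−ρ)) = 0.3898·(1+1.489)/(2·0.3757)
= 0.3898·2.4890/0.7514 = 1.29113

Final: 1.29113


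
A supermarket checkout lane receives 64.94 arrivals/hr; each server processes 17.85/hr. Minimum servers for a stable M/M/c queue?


Stability requires cμ > λ ⇔ c > λ/μ.
λ/μ = 64.94/17.85 = 3.6381
Minimum integer c = ⌊3.6381⌋ + 1 = 4
Check: 4·17.85 = 71.40 > 64.94, while 3·17.85 = 53.55 ≤ 64.94

Final: 4 servers


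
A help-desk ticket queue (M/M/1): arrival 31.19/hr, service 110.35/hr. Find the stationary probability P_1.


ρ = 31.19/110.35 = 0.2826
P_n = (1−ρ)·ρ^n = (1 − 0.2826)·0.2826^1 = 0.7174·0.282646 = 0.202757

Final: 0.202757


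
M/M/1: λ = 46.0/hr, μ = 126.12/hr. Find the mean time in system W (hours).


W = 1/(μ−λ) = 1/(126.12 − 46.0) = 1/80.12 = 0.01248 hr

Final: 0.01248 hr


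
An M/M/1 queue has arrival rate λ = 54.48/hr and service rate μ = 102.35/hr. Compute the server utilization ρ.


ρ = λ/μ = 54.48/102.35 = 0.5323

Final: 0.5323


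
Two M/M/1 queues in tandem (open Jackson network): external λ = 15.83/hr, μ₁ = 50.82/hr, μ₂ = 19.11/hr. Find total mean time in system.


Each node sees arrival rate λ = 15.83/hr (tandem ⇒ throughput preserved).
W₁ = 1/(μ₁−λ) = 1/(50.82−15.83) = 0.02858 hr
W₂ = 1/(μ₂−λ) = 1/(19.11−15.83) = 0.30488 hr
W_total = W₁ + W₂ = 0.02858 + 0.30488 = 0.33346 hr

Final: 0.33346 hr


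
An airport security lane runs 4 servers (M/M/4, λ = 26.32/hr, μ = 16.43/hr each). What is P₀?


a = λ/μ = 26.32/16.43 = 1.6019; ρ = a/c = 0.4005
Σ_{k=0}^{3} a^k/k! (terms k=0..3) = 1.00000 + 1.60195 + 1.28312 + 0.68516 = 4.57023
Tail: a^4/(4!(1−ρ)) = 6.58557/(24·0.5995) = 0.45770
P₀ = 1/(4.57023 + 0.45770) = 1/5.02793 = 0.198889

Final: 0.198889


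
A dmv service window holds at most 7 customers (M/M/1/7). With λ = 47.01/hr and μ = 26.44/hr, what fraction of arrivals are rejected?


ρ = λ/μ = 47.01/26.44 = 1.7780
P_K = (1−ρ)ρ^K/(1−ρ^(K+1)) = (-0.7780·56.169635)/(1 − 99.868931)
= -43.699296/-98.868931 = 0.441992

Final: 0.441992


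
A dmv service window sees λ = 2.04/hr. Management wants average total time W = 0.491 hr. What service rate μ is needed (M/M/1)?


W = 1/(μ−λ) ⇒ μ − λ = 1/W = 1/0.491 = 2.0367
μ = λ + 1/W = 2.04 + 2.0367 = 4.0767 per hr

Final: 4.0767 /hr


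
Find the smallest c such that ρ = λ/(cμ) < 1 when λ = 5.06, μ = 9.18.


Stability requires cμ > λ ⇔ c > λ/μ.
λ/μ = 5.06/9.18 = 0.5512
Minimum integer c = ⌊0.5512⌋ + 1 = 1
Check: 1·9.18 = 9.18 > 5.06, while 0·9.18 = 0.00 ≤ 5.06

Final: 1 servers


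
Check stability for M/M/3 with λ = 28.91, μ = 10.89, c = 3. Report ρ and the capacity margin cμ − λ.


Total capacity cμ = 3·10.89 = 32.67/hr
ρ = λ/(cμ) = 28.91/32.67 = 0.8849
Stable ⇔ ρ < 1: YES
Spare capacity = cμ − λ = 32.67 − 28.91 = 3.76/hr

Final: ρ = 0.8849; stable; margin = 3.76/hr


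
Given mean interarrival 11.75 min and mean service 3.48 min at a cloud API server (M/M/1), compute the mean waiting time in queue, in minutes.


λ = 60/11.75 = 5.1064 /hr
μ = 60/3.48 = 17.2414 /hr
ρ = λ/μ = 5.1064/17.2414 = 0.2962
Wq = ρ/(μ−λ) = 0.2962/(17.2414−5.1064) = 0.02441 hr
In minutes: 0.02441·60 = 1.464 min

Final: 1.464 min


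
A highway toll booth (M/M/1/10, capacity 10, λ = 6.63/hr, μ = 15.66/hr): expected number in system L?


ρ = 6.63/15.66 = 0.4234
L = ρ[1 − (K+1)ρ^K + Kρ^(K+1)] / [(1−ρ)(1−ρ^(K+1))]
Numerator: 0.4234·(1 − 11·0.0001850 + 10·0.00007833) = 0.422842
Denominator: (0.5766)·(0.999922) = 0.576583
L = 0.422842/0.576583 = 0.7334

Final: 0.7334


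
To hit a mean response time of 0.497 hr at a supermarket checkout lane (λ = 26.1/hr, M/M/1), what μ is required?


W = 1/(μ−λ) ⇒ μ − λ = 1/W = 1/0.497 = 2.0121
μ = λ + 1/W = 26.1 + 2.0121 = 28.1121 per hr

Final: 28.1121 /hr


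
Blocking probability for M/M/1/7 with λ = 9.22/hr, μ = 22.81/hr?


ρ = λ/μ = 9.22/22.81 = 0.4042
P_K = (1−ρ)ρ^K/(1−ρ^(K+1)) = (0.5958·0.001763)/(1 − 0.0007126)
= 0.001050/0.999287 = 0.001051

Final: 0.001051


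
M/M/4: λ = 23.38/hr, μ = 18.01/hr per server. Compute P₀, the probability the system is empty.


a = λ/μ = 23.38/18.01 = 1.2982; ρ = a/c = 0.3245
Σ_{k=0}^{3} a^k/k! (terms k=0..3) = 1.00000 + 1.29817 + 0.84262 + 0.36462 = 3.50541
Tail: a^4/(4!(1−ρ)) = 2.84003/(24·0.6755) = 0.17519
P₀ = 1/(3.50541 + 0.17519) = 1/3.68060 = 0.271695

Final: 0.271695


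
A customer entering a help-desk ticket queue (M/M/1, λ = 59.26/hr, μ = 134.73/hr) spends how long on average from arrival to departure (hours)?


W = 1/(μ−λ) = 1/(134.73 − 59.26) = 1/75.47 = 0.01325 hr

Final: 0.01325 hr


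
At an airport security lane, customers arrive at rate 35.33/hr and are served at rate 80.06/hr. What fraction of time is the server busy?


ρ = λ/μ = 35.33/80.06 = 0.4413

Final: 0.4413


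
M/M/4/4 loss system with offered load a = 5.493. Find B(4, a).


B(c,a) = (a^c/c!) / Σ_{k=0}^{c} a^k/k!
a^4/4! = 37.933870
Σ terms (k=0..4): 1.00000 + 5.49300 + 15.08652 + 27.62343 + 37.93387 = 87.136821
B = 37.933870/87.136821 = 0.435337

Final: 0.435337


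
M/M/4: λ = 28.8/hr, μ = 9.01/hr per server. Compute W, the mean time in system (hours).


a = 3.1964; ρ = 0.7991; P₀ = 0.027472
Lq = P₀·a^c·ρ/(c!(1−ρ)²) = 2.36620
Wq = Lq/λ = 2.36620/28.8 = 0.08216 hr
W = Wq + 1/μ = 0.08216 + 0.11099 = 0.19315 hr

Final: 0.19315 hr


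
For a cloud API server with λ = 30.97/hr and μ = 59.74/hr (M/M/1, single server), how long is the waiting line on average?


ρ = 30.97/59.74 = 0.5184
Lq = ρ²/(1−ρ) = 0.2688/0.4816 = 0.5581

Final: 0.5581


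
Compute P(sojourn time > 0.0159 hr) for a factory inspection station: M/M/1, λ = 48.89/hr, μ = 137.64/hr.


W ~ Exponential(μ−λ) for M/M/1.
μ − λ = 137.64 − 48.89 = 88.7500
P(W > t) = e^{−(μ−λ)t} = e^{−1.4111} = 0.243869

Final: 0.243869


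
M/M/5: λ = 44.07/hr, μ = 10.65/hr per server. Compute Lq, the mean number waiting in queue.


a = λ/μ = 4.1380; ρ = a/5 = 0.8276
P₀ = 0.010376
Lq = P₀·a^c·ρ / (c!·(1−ρ)²) = 0.010376·1213.29725·0.8276/(120·0.02972)
= 2.92144

Final: 2.92144


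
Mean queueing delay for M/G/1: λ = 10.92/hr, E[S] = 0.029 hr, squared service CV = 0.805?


ρ = λ·E[S] = 10.92·0.029 = 0.3167
E[S²] = E[S]²(1+C_s²) = 0.029²·(1+0.805) = 0.001518
Wq = λ·E[S²]/(2(1−ρ)) = 10.92·0.001518/(2·0.6833) = 0.01213 hr

Final: 0.01213 hr


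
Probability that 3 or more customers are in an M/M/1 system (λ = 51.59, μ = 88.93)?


ρ = 51.59/88.93 = 0.5801
P(N ≥ n) = ρ^n = 0.5801^3 = 0.195232

Final: 0.195232


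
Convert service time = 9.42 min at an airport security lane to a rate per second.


μ = 1/(service time) in consistent units.
1 second = 0.0166667 min, so μ = 0.0166667/9.42 = 0.001769 per second

Final: 0.001769 /sec


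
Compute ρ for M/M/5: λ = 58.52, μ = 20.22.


ρ = λ/(cμ) = 58.52/(5·20.22) = 58.52/101.10 = 0.5788

Final: 0.5788


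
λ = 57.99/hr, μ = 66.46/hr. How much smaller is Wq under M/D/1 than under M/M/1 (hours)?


ρ = 57.99/66.46 = 0.8726
Wq(M/M/1) = ρ/(μ−λ) = 0.8726/8.47 = 0.10302 hr
Wq(M/D/1) = ρ/(2(μ−λ)) = 0.05151 hr
Savings = 0.10302 − 0.05151 = 0.05151 hr

Final: 0.05151 hr


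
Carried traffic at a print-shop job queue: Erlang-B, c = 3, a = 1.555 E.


B(3,1.555) = 0.142728 (Erlang-B)
Carried load = a(1 − B) = 1.555·(1 − 0.142728) = 1.555·0.857272 = 1.3331 E

Final: 1.3331 Erlangs


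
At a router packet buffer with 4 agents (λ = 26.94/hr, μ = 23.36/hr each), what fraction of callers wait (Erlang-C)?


a = λ/μ = 1.1533; ρ = a/4 = 0.2883
P₀ = 0.314718 (from M/M/c formula)
C(c,a) = [a^c/(c!(1−ρ))]·P₀ = [1.76888/(24·0.7117)]·0.314718
= 0.10356·0.314718 = 0.032593

Final: 0.032593


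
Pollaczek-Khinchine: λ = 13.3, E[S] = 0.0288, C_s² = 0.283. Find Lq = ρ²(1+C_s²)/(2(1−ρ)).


ρ = λ·E[S] = 13.3·0.0288 = 0.3830
Lq = ρ²(1+C_s²)/(2(1−ρ)) = 0.1467·(1+0.283)/(2·0.6170)
= 0.1467·1.2830/1.2339 = 0.15256

Final: 0.15256


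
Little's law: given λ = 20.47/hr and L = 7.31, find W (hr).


W = L/λ = 7.31/20.47 = 0.3571 hr

Final: 0.3571 hr


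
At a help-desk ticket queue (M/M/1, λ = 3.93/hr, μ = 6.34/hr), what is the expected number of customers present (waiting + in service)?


ρ = λ/μ = 3.93/6.34 = 0.6199
L = ρ/(1−ρ) = 0.6199/(1 − 0.6199) = 0.6199/0.3801 = 1.6307

Final: 1.6307


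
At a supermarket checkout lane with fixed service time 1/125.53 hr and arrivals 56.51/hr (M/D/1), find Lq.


ρ = 56.51/125.53 = 0.4502
M/D/1: Lq = ρ²/(2(1−ρ)) = 0.2027/(2·0.5498) = 0.18429

Final: 0.18429


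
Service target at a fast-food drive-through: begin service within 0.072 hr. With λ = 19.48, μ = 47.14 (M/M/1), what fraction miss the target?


ρ = 19.48/47.14 = 0.4132
P(Wq > t) = ρ·e^{−(μ−λ)t} = 0.4132·e^{−1.9915}
= 0.4132·0.136488 = 0.056402

Final: 0.056402


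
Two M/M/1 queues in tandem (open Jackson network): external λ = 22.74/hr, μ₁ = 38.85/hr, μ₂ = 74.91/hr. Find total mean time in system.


Each node sees arrival rate λ = 22.74/hr (tandem ⇒ throughput preserved).
W₁ = 1/(μ₁−λ) = 1/(38.85−22.74) = 0.06207 hr
W₂ = 1/(μ₂−λ) = 1/(74.91−22.74) = 0.01917 hr
W_total = W₁ + W₂ = 0.06207 + 0.01917 = 0.08124 hr

Final: 0.08124 hr


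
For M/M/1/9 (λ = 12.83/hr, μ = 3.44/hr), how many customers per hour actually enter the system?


ρ = 3.7297; P_K = (1−ρ)ρ^9/(1−ρ^10) = 0.731880
λ_eff = λ(1 − P_K) = 12.83·(1 − 0.731880) = 12.83·0.268120 = 3.4400 /hr

Final: 3.4400 /hr


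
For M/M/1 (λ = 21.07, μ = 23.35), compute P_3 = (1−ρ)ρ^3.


ρ = 21.07/23.35 = 0.9024
P_n = (1−ρ)·ρ^n = (1 − 0.9024)·0.9024^3 = 0.09764·0.734739 = 0.071743

Final: 0.071743


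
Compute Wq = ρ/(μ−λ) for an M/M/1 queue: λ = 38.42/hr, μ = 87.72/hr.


ρ = 38.42/87.72 = 0.4380
Wq = ρ/(μ−λ) = 0.4380/(87.72 − 38.42) = 0.4380/49.30 = 0.008884 hr

Final: 0.008884 hr


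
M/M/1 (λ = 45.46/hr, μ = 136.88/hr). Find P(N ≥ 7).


ρ = 45.46/136.88 = 0.3321
P(N ≥ n) = ρ^n = 0.3321^7 = 0.0004457

Final: 0.0004457


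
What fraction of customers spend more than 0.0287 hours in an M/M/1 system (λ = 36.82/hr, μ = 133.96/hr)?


W ~ Exponential(μ−λ) for M/M/1.
μ − λ = 133.96 − 36.82 = 97.1400
P(W > t) = e^{−(μ−λ)t} = e^{−2.7879} = 0.061549

Final: 0.061549


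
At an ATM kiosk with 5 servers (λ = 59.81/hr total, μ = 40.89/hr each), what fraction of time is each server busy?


ρ = λ/(cμ) = 59.81/(5·40.89) = 59.81/204.45 = 0.2925

Final: 0.2925


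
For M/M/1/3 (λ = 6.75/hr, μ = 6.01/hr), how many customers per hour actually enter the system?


ρ = 1.1231; P_K = (1−ρ)ρ^3/(1−ρ^4) = 0.295074
λ_eff = λ(1 − P_K) = 6.75·(1 − 0.295074) = 6.75·0.704926 = 4.7582 /hr

Final: 4.7582 /hr


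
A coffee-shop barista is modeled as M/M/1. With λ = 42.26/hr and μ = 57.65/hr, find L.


ρ = λ/μ = 42.26/57.65 = 0.7330
L = ρ/(1−ρ) = 0.7330/(1 − 0.7330) = 0.7330/0.2670 = 2.7459

Final: 2.7459


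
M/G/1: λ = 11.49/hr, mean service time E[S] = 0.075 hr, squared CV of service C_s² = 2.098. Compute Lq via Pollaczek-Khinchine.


ρ = λ·E[S] = 11.49·0.075 = 0.8618
Lq = ρ²(1+C_s²)/(2(1−ρ)) = 0.7426·(1+2.098)/(2·0.1382)
= 0.7426·3.0980/0.2765 = 8.32049

Final: 8.32049


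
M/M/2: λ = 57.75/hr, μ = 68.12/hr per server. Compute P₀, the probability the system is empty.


a = λ/μ = 57.75/68.12 = 0.8478; ρ = a/c = 0.4239
Σ_{k=0}^{1} a^k/k! (terms k=0..1) = 1.00000 + 0.84777 = 1.84777
Tail: a^2/(2!(1−ρ)) = 0.71871/(2·0.5761) = 0.62376
P₀ = 1/(1.84777 + 0.62376) = 1/2.47153 = 0.404608

Final: 0.404608


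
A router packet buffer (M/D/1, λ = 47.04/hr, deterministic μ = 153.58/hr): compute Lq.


ρ = 47.04/153.58 = 0.3063
M/D/1: Lq = ρ²/(2(1−ρ)) = 0.09381/(2·0.6937) = 0.06762

Final: 0.06762


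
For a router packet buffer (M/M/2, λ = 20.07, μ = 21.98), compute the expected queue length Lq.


a = λ/μ = 0.9131; ρ = a/2 = 0.4566
P₀ = 0.373106
Lq = P₀·a^c·ρ / (c!·(1−ρ)²) = 0.373106·0.83376·0.4566/(2·0.29534)
= 0.24044

Final: 0.24044


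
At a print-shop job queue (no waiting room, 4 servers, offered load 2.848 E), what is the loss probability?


B(c,a) = (a^c/c!) / Σ_{k=0}^{c} a^k/k!
a^4/4! = 2.741250
Σ terms (k=0..4): 1.00000 + 2.84800 + 4.05555 + 3.85007 + 2.74125 = 14.494873
B = 2.741250/14.494873 = 0.189119

Final: 0.189119


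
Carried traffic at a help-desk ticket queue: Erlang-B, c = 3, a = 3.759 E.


B(3,3.759) = 0.428142 (Erlang-B)
Carried load = a(1 − B) = 3.759·(1 − 0.428142) = 3.759·0.571858 = 2.1496 E

Final: 2.1496 Erlangs
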